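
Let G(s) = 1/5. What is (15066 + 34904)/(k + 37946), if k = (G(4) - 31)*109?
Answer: 124925/86472 ≈ 1.4447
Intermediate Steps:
G(s) = 1/5
k = -16786/5 (k = (1/5 - 31)*109 = -154/5*109 = -16786/5 ≈ -3357.2)
(15066 + 34904)/(k + 37946) = (15066 + 34904)/(-16786/5 + 37946) = 49970/(172944/5) = 49970*(5/172944) = 124925/86472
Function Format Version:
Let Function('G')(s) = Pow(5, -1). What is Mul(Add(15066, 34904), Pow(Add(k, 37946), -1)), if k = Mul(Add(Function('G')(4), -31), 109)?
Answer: Rational(124925, 86472) ≈ 1.4447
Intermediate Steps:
Function('G')(s) = Rational(1, 5)
k = Rational(-16786, 5) (k = Mul(Add(Rational(1, 5), -31), 109) = Mul(Rational(-154, 5), 109) = Rational(-16786, 5) ≈ -3357.2)
Mul(Add(15066, 34904), Pow(Add(k, 37946), -1)) = Mul(Add(15066, 34904), Pow(Add(Rational(-16786, 5), 37946), -1)) = Mul(49970, Pow(Rational(172944, 5), -1)) = Mul(49970, Rational(5, 172944)) = Rational(124925, 86472)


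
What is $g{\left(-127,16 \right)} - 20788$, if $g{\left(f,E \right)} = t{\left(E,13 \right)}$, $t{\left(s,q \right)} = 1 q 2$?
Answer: $-20762$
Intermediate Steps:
$t{\left(s,q \right)} = 2 q$ ($t{\left(s,q \right)} = q 2 = 2 q$)
$g{\left(f,E \right)} = 26$ ($g{\left(f,E \right)} = 2 \cdot 13 = 26$)
$g{\left(-127,16 \right)} - 20788 = 26 - 20788 = -20762$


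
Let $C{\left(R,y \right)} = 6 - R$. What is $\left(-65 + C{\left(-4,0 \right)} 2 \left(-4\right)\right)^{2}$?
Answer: $21025$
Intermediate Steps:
$\left(-65 + C{\left(-4,0 \right)} 2 \left(-4\right)\right)^{2} = \left(-65 + \left(6 - -4\right) 2 \left(-4\right)\right)^{2} = \left(-65 + \left(6 + 4\right) 2 \left(-4\right)\right)^{2} = \left(-65 + 10 \cdot 2 \left(-4\right)\right)^{2} = \left(-65 + 20 \left(-4\right)\right)^{2} = \left(-65 - 80\right)^{2} = \left(-145\right)^{2} = 21025$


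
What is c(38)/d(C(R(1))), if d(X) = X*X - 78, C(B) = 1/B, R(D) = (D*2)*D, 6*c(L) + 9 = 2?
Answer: 14/933 ≈ 0.015005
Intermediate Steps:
c(L) = -7/6 (c(L) = -3/2 + (⅙)*2 = -3/2 + ⅓ = -7/6)
R(D) = 2*D² (R(D) = (2*D)*D = 2*D²)
d(X) = -78 + X² (d(X) = X² - 78 = -78 + X²)
c(38)/d(C(R(1))) = -7/(6*(-78 + (1/(2*1²))²)) = -7/(6*(-78 + (1/(2*1))²)) = -7/(6*(-78 + (1/2)²)) = -7/(6*(-78 + (½)²)) = -7/(6*(-78 + ¼)) = -7/(6*(-311/4)) = -7/6*(-4/311) = 14/933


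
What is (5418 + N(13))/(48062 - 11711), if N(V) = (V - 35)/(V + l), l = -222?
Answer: 102944/690669 ≈ 0.14905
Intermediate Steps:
N(V) = (-35 + V)/(-222 + V) (N(V) = (V - 35)/(V - 222) = (-35 + V)/(-222 + V))
(5418 + N(13))/(48062 - 11711) = (5418 + (-35 + 13)/(-222 + 13))/(48062 - 11711) = (5418 - 22/(-209))/36351 = (5418 - 1/209*(-22))*(1/36351) = (5418 + 2/19)*(1/36351) = (102944/19)*(1/36351) = 102944/690669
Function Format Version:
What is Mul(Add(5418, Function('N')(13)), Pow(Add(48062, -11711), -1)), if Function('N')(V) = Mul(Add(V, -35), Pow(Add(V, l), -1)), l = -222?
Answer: Rational(102944, 690669) ≈ 0.14905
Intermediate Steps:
Function('N')(V) = Mul(Pow(Add(-222, V), -1), Add(-35, V)) (Function('N')(V) = Mul(Add(V, -35), Pow(Add(V, -222), -1)) = Mul(Add(-35, V), Pow(Add(-222, V), -1)) = Mul(Pow(Add(-222, V), -1), Add(-35, V)))
Mul(Add(5418, Function('N')(13)), Pow(Add(48062, -11711), -1)) = Mul(Add(5418, Mul(Pow(Add(-222, 13), -1), Add(-35, 13))), Pow(Add(48062, -11711), -1)) = Mul(Add(5418, Mul(Pow(-209, -1), -22)), Pow(36351, -1)) = Mul(Add(5418, Mul(Rational(-1, 209), -22)), Rational(1, 36351)) = Mul(Add(5418, Rational(2, 19)), Rational(1, 36351)) = Mul(Rational(102944, 19), Rational(1, 36351)) = Rational(102944, 690669)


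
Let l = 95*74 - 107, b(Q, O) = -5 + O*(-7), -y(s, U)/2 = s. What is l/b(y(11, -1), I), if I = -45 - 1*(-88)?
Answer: -6923/306 ≈ -22.624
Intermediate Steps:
y(s, U) = -2*s
I = 43 (I = -45 + 88 = 43)
b(Q, O) = -5 - 7*O
l = 6923 (l = 7030 - 107 = 6923)
l/b(y(11, -1), I) = 6923/(-5 - 7*43) = 6923/(-5 - 301) = 6923/(-306) = 6923*(-1/306) = -6923/306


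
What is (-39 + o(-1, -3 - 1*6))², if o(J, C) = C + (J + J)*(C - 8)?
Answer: 196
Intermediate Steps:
o(J, C) = C + 2*J*(-8 + C) (o(J, C) = C + (2*J)*(-8 + C) = C + 2*J*(-8 + C))
(-39 + o(-1, -3 - 1*6))² = (-39 + ((-3 - 1*6) - 16*(-1) + 2*(-3 - 1*6)*(-1)))² = (-39 + ((-3 - 6) + 16 + 2*(-3 - 6)*(-1)))² = (-39 + (-9 + 16 + 2*(-9)*(-1)))² = (-39 + (-9 + 16 + 18))² = (-39 + 25)² = (-14)² = 196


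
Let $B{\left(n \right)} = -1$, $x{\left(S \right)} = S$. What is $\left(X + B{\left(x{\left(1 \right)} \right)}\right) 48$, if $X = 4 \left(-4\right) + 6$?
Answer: $-528$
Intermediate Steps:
$X = -10$ ($X = -16 + 6 = -10$)
$\left(X + B{\left(x{\left(1 \right)} \right)}\right) 48 = \left(-10 - 1\right) 48 = \left(-11\right) 48 = -528$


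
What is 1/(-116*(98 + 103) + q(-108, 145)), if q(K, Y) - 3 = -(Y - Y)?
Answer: -1/23313 ≈ -4.2895e-5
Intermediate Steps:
q(K, Y) = 3 (q(K, Y) = 3 - (Y - Y) = 3 - 1*0 = 3 + 0 = 3)
1/(-116*(98 + 103) + q(-108, 145)) = 1/(-116*(98 + 103) + 3) = 1/(-116*201 + 3) = 1/(-23316 + 3) = 1/(-23313) = -1/23313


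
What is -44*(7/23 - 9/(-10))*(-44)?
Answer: 268136/115 ≈ 2331.6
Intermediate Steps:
-44*(7/23 - 9/(-10))*(-44) = -44*(7*(1/23) - 9*(-⅒))*(-44) = -44*(7/23 + 9/10)*(-44) = -44*277/230*(-44) = -6094/115*(-44) = 268136/115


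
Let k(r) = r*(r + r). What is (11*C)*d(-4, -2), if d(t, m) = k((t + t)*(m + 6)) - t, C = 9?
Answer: 203148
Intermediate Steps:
k(r) = 2*r² (k(r) = r*(2*r) = 2*r²)
d(t, m) = -t + 8*t²*(6 + m)² (d(t, m) = 2*((t + t)*(m + 6))² - t = 2*((2*t)*(6 + m))² - t = 2*(2*t*(6 + m))² - t = 2*(4*t²*(6 + m)²) - t = 8*t²*(6 + m)² - t = -t + 8*t²*(6 + m)²)
(11*C)*d(-4, -2) = (11*9)*(-4*(-1 + 8*(-4)*(6 - 2)²)) = 99*(-4*(-1 + 8*(-4)*4²)) = 99*(-4*(-1 + 8*(-4)*16)) = 99*(-4*(-1 - 512)) = 99*(-4*(-513)) = 99*2052 = 203148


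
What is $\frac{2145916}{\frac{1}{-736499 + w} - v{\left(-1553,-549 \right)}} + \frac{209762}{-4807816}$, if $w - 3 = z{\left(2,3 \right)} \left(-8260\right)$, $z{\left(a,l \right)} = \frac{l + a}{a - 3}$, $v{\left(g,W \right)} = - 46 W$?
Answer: $- \frac{276005288335129021}{3246474015923060} \approx -85.017$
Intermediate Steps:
$z{\left(a,l \right)} = \frac{a + l}{-3 + a}$
$w = 41303$ ($w = 3 + \frac{2 + 3}{-3 + 2} \left(-8260\right) = 3 + \frac{1}{-1} \cdot 5 \left(-8260\right) = 3 + \left(-1\right) 5 \left(-8260\right) = 3 - -41300 = 3 + 41300 = 41303$)
$\frac{2145916}{\frac{1}{-736499 + w} - v{\left(-1553,-549 \right)}} + \frac{209762}{-4807816} = \frac{2145916}{\frac{1}{-736499 + 41303} - \left(-46\right) \left(-549\right)} + \frac{209762}{-4807816} = \frac{2145916}{\frac{1}{-695196} - 25254} + 209762 \left(- \frac{1}{4807816}\right) = \frac{2145916}{- \frac{1}{695196} - 25254} - \frac{104881}{2403908} = \frac{2145916}{- \frac{17556479785}{695196}} - \frac{104881}{2403908} = 2145916 \left(- \frac{695196}{17556479785}\right) - \frac{104881}{2403908} = - \frac{1491832219536}{17556479785} - \frac{104881}{2403908} = - \frac{276005288335129021}{3246474015923060}$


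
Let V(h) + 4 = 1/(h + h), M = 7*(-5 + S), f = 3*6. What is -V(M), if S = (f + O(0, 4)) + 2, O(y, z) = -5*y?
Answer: 839/210 ≈ 3.9952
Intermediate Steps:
f = 18
S = 20 (S = (18 - 5*0) + 2 = (18 + 0) + 2 = 18 + 2 = 20)
M = 105 (M = 7*(-5 + 20) = 7*15 = 105)
V(h) = -4 + 1/(2*h) (V(h) = -4 + 1/(h + h) = -4 + 1/(2*h))
-V(M) = -(-4 + (½)/105) = -(-4 + (½)*(1/105)) = -(-4 + 1/210) = -1*(-839/210) = 839/210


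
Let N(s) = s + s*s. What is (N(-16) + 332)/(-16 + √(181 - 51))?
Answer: -4576/63 - 286*√130/63 ≈ -124.40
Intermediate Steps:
N(s) = s + s²
(N(-16) + 332)/(-16 + √(181 - 51)) = (-16*(1 - 16) + 332)/(-16 + √(181 - 51)) = (-16*(-15) + 332)/(-16 + √130) = (240 + 332)/(-16 + √130) = 572/(-16 + √130)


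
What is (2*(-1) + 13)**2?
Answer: 121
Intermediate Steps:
(2*(-1) + 13)**2 = (-2 + 13)**2 = 11**2 = 121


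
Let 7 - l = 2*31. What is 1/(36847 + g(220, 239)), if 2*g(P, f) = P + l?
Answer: 2/73859 ≈ 2.7079e-5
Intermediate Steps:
l = -55 (l = 7 - 2*31 = 7 - 1*62 = 7 - 62 = -55)
g(P, f) = -55/2 + P/2 (g(P, f) = (P - 55)/2 = (-55 + P)/2 = -55/2 + P/2)
1/(36847 + g(220, 239)) = 1/(36847 + (-55/2 + (½)*220)) = 1/(36847 + (-55/2 + 110)) = 1/(36847 + 165/2) = 1/(73859/2) = 2/73859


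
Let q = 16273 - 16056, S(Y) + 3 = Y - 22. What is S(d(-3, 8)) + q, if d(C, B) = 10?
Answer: 202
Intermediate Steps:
S(Y) = -25 + Y (S(Y) = -3 + (Y - 22) = -3 + (-22 + Y) = -25 + Y)
q = 217
S(d(-3, 8)) + q = (-25 + 10) + 217 = -15 + 217 = 202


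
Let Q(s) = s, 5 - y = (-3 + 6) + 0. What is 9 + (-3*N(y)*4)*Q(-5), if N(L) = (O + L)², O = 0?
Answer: 249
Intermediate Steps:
y = 2 (y = 5 - ((-3 + 6) + 0) = 5 - (3 + 0) = 5 - 1*3 = 5 - 3 = 2)
N(L) = L² (N(L) = (0 + L)² = L²)
9 + (-3*N(y)*4)*Q(-5) = 9 + (-3*2²*4)*(-5) = 9 + (-3*4*4)*(-5) = 9 - 12*4*(-5) = 9 - 48*(-5) = 9 + 240 = 249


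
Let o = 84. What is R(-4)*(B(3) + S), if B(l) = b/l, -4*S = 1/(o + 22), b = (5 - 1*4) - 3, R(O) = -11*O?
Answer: -9361/318 ≈ -29.437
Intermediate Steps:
b = -2 (b = (5 - 4) - 3 = 1 - 3 = -2)
S = -1/424 (S = -1/(4*(84 + 22)) = -1/4/106 = -1/4*1/106 = -1/424 ≈ -0.0023585)
B(l) = -2/l
R(-4)*(B(3) + S) = (-11*(-4))*(-2/3 - 1/424) = 44*(-2*1/3 - 1/424) = 44*(-2/3 - 1/424) = 44*(-851/1272) = -9361/318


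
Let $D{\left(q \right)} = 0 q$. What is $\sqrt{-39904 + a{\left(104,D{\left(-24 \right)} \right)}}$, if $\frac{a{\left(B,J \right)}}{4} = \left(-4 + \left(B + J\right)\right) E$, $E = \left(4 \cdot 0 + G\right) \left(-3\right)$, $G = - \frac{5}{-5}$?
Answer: $4 i \sqrt{2569} \approx 202.74 i$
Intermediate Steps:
$G = 1$ ($G = \left(-5\right) \left(- \frac{1}{5}\right) = 1$)
$D{\left(q \right)} = 0$
$E = -3$ ($E = \left(4 \cdot 0 + 1\right) \left(-3\right) = \left(0 + 1\right) \left(-3\right) = 1 \left(-3\right) = -3$)
$a{\left(B,J \right)} = 48 - 12 B - 12 J$ ($a{\left(B,J \right)} = 4 \left(-4 + \left(B + J\right)\right) \left(-3\right) = 4 \left(-4 + B + J\right) \left(-3\right) = 4 \left(12 - 3 B - 3 J\right) = 48 - 12 B - 12 J$)
$\sqrt{-39904 + a{\left(104,D{\left(-24 \right)} \right)}} = \sqrt{-39904 - 1200} = \sqrt{-41104} = 4 i \sqrt{2569}$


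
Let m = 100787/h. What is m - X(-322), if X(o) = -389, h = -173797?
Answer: 67506246/173797 ≈ 388.42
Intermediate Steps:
m = -100787/173797 (m = 100787/(-173797) = 100787*(-1/173797) = -100787/173797 ≈ -0.57991)
m - X(-322) = -100787/173797 - 1*(-389) = -100787/173797 + 389 = 67506246/173797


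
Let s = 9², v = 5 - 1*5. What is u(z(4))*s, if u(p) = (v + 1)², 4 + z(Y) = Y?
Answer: 81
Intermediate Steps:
v = 0 (v = 5 - 5 = 0)
z(Y) = -4 + Y
s = 81
u(p) = 1 (u(p) = (0 + 1)² = 1² = 1)
u(z(4))*s = 1*81 = 81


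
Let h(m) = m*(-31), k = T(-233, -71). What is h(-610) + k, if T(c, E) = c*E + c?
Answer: 35220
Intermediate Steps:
T(c, E) = c + E*c (T(c, E) = E*c + c = c + E*c)
k = 16310 (k = -233*(1 - 71) = -233*(-70) = 16310)
h(m) = -31*m
h(-610) + k = -31*(-610) + 16310 = 18910 + 16310 = 35220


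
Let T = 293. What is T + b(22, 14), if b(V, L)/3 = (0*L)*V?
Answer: 293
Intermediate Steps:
b(V, L) = 0 (b(V, L) = 3*((0*L)*V) = 3*(0*V) = 3*0 = 0)
T + b(22, 14) = 293 + 0 = 293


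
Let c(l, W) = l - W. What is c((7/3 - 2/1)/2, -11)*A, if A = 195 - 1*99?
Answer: 1072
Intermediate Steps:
A = 96 (A = 195 - 99 = 96)
c((7/3 - 2/1)/2, -11)*A = ((7/3 - 2/1)/2 - 1*(-11))*96 = ((7*(⅓) - 2*1)*(½) + 11)*96 = ((7/3 - 2)*(½) + 11)*96 = ((⅓)*(½) + 11)*96 = (⅙ + 11)*96 = (67/6)*96 = 1072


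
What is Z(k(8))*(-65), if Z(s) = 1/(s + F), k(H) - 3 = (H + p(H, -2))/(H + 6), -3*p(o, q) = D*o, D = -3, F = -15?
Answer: 455/76 ≈ 5.9868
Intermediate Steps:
p(o, q) = o (p(o, q) = -(-1)*o = o)
k(H) = 3 + 2*H/(6 + H) (k(H) = 3 + (H + H)/(H + 6) = 3 + (2*H)/(6 + H) = 3 + 2*H/(6 + H))
Z(s) = 1/(-15 + s) (Z(s) = 1/(s - 15) = 1/(-15 + s))
Z(k(8))*(-65) = -65/(-15 + (18 + 5*8)/(6 + 8)) = -65/(-15 + (18 + 40)/14) = -65/(-15 + (1/14)*58) = -65/(-15 + 29/7) = -65/(-76/7) = -7/76*(-65) = 455/76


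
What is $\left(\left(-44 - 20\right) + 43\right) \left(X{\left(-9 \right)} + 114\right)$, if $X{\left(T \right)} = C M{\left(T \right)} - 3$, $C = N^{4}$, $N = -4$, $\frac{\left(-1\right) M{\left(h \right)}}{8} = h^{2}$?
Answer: $3481317$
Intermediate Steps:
$M{\left(h \right)} = - 8 h^{2}$
$C = 256$ ($C = \left(-4\right)^{4} = 256$)
$X{\left(T \right)} = -3 - 2048 T^{2}$ ($X{\left(T \right)} = 256 \left(- 8 T^{2}\right) - 3 = - 2048 T^{2} - 3 = -3 - 2048 T^{2}$)
$\left(\left(-44 - 20\right) + 43\right) \left(X{\left(-9 \right)} + 114\right) = \left(\left(-44 - 20\right) + 43\right) \left(\left(-3 - 2048 \left(-9\right)^{2}\right) + 114\right) = \left(-64 + 43\right) \left(\left(-3 - 165888\right) + 114\right) = - 21 \left(\left(-3 - 165888\right) + 114\right) = - 21 \left(-165891 + 114\right) = \left(-21\right) \left(-165777\right) = 3481317$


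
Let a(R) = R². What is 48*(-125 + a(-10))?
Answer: -1200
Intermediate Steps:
48*(-125 + a(-10)) = 48*(-125 + (-10)²) = 48*(-125 + 100) = 48*(-25) = -1200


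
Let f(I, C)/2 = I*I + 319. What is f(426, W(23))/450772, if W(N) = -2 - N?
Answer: 181795/225386 ≈ 0.80659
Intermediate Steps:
f(I, C) = 638 + 2*I² (f(I, C) = 2*(I*I + 319) = 2*(I² + 319) = 2*(319 + I²) = 638 + 2*I²)
f(426, W(23))/450772 = (638 + 2*426²)/450772 = (638 + 2*181476)*(1/450772) = (638 + 362952)*(1/450772) = 363590*(1/450772) = 181795/225386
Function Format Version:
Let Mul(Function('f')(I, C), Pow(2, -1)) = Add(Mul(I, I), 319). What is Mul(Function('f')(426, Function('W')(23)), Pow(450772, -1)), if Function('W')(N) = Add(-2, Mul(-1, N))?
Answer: Rational(181795, 225386) ≈ 0.80659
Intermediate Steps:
Function('f')(I, C) = Add(638, Mul(2, Pow(I, 2))) (Function('f')(I, C) = Mul(2, Add(Mul(I, I), 319)) = Mul(2, Add(Pow(I, 2), 319)) = Mul(2, Add(319, Pow(I, 2))) = Add(638, Mul(2, Pow(I, 2))))
Mul(Function('f')(426, Function('W')(23)), Pow(450772, -1)) = Mul(Add(638, Mul(2, Pow(426, 2))), Pow(450772, -1)) = Mul(Add(638, Mul(2, 181476)), Rational(1, 450772)) = Mul(Add(638, 362952), Rational(1, 450772)) = Mul(363590, Rational(1, 450772)) = Rational(181795, 225386)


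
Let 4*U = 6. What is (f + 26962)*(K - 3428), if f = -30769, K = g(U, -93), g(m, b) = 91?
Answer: 12703959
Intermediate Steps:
U = 3/2 (U = (¼)*6 = 3/2 ≈ 1.5000)
K = 91
(f + 26962)*(K - 3428) = (-30769 + 26962)*(91 - 3428) = -3807*(-3337) = 12703959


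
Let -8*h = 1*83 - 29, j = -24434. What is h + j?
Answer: -97763/4 ≈ -24441.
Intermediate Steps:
h = -27/4 (h = -(1*83 - 29)/8 = -(83 - 29)/8 = -1/8*54 = -27/4 ≈ -6.7500)
h + j = -27/4 - 24434 = -97763/4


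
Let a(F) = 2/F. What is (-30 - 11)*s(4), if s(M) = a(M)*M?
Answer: -82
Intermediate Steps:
s(M) = 2 (s(M) = (2/M)*M = 2)
(-30 - 11)*s(4) = (-30 - 11)*2 = -41*2 = -82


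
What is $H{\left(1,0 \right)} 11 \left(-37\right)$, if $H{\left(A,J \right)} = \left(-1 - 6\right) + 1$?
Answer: $2442$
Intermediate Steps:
$H{\left(A,J \right)} = -6$ ($H{\left(A,J \right)} = \left(-1 - 6\right) + 1 = -7 + 1 = -6$)
$H{\left(1,0 \right)} 11 \left(-37\right) = \left(-6\right) 11 \left(-37\right) = \left(-66\right) \left(-37\right) = 2442$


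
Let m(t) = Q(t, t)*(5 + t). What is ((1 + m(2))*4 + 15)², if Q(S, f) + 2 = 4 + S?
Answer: 17161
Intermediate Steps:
Q(S, f) = 2 + S (Q(S, f) = -2 + (4 + S) = 2 + S)
m(t) = (2 + t)*(5 + t)
((1 + m(2))*4 + 15)² = ((1 + (2 + 2)*(5 + 2))*4 + 15)² = ((1 + 4*7)*4 + 15)² = ((1 + 28)*4 + 15)² = (29*4 + 15)² = (116 + 15)² = 131² = 17161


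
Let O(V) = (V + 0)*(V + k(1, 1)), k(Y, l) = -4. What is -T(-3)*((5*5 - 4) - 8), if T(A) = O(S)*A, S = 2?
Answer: -156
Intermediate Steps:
O(V) = V*(-4 + V) (O(V) = (V + 0)*(V - 4) = V*(-4 + V))
T(A) = -4*A (T(A) = (2*(-4 + 2))*A = (2*(-2))*A = -4*A)
-T(-3)*((5*5 - 4) - 8) = -(-4*(-3))*((5*5 - 4) - 8) = -12*((25 - 4) - 8) = -12*(21 - 8) = -12*13 = -1*156 = -156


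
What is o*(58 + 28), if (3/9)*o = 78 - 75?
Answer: 774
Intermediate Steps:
o = 9 (o = 3*(78 - 75) = 3*3 = 9)
o*(58 + 28) = 9*(58 + 28) = 9*86 = 774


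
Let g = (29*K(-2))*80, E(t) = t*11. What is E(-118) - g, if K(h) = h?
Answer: 3342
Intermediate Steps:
E(t) = 11*t
g = -4640 (g = (29*(-2))*80 = -58*80 = -4640)
E(-118) - g = 11*(-118) - 1*(-4640) = -1298 + 4640 = 3342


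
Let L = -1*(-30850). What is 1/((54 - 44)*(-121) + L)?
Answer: 1/29640 ≈ 3.3738e-5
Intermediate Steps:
L = 30850
1/((54 - 44)*(-121) + L) = 1/((54 - 44)*(-121) + 30850) = 1/(10*(-121) + 30850) = 1/(-1210 + 30850) = 1/29640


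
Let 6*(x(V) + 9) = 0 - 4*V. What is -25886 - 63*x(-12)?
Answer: -25823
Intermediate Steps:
x(V) = -9 - 2*V/3 (x(V) = -9 + (0 - 4*V)/6 = -9 + (-4*V)/6 = -9 - 2*V/3)
-25886 - 63*x(-12) = -25886 - 63*(-9 - ⅔*(-12)) = -25886 - 63*(-9 + 8) = -25886 - 63*(-1) = -25886 - 1*(-63) = -25886 + 63 = -25823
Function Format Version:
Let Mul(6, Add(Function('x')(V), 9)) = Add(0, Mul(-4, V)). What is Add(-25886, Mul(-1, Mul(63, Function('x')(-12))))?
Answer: -25823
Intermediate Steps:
Function('x')(V) = Add(-9, Mul(Rational(-2, 3), V)) (Function('x')(V) = Add(-9, Mul(Rational(1, 6), Add(0, Mul(-4, V)))) = Add(-9, Mul(Rational(1, 6), Mul(-4, V))) = Add(-9, Mul(Rational(-2, 3), V)))
Add(-25886, Mul(-1, Mul(63, Function('x')(-12)))) = Add(-25886, Mul(-1, Mul(63, Add(-9, Mul(Rational(-2, 3), -12))))) = Add(-25886, Mul(-1, Mul(63, Add(-9, 8)))) = Add(-25886, Mul(-1, Mul(63, -1))) = Add(-25886, Mul(-1, -63)) = Add(-25886, 63) = -25823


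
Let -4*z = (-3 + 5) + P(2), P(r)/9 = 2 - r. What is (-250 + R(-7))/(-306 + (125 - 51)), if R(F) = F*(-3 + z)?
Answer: 451/464 ≈ 0.97198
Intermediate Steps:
P(r) = 18 - 9*r (P(r) = 9*(2 - r) = 18 - 9*r)
z = -½ (z = -((-3 + 5) + (18 - 9*2))/4 = -(2 + (18 - 18))/4 = -(2 + 0)/4 = -¼*2 = -½ ≈ -0.50000)
R(F) = -7*F/2 (R(F) = F*(-3 - ½) = F*(-7/2) = -7*F/2)
(-250 + R(-7))/(-306 + (125 - 51)) = (-250 - 7/2*(-7))/(-306 + (125 - 51)) = (-250 + 49/2)/(-306 + 74) = -451/2/(-232) = -451/2*(-1/232) = 451/464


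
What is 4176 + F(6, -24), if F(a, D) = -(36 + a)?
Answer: 4134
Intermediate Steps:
F(a, D) = -36 - a
4176 + F(6, -24) = 4176 + (-36 - 1*6) = 4176 + (-36 - 6) = 4176 - 42 = 4134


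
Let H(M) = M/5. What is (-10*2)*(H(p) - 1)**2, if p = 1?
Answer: -64/5 ≈ -12.800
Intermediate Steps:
H(M) = M/5 (H(M) = M*(1/5) = M/5)
(-10*2)*(H(p) - 1)**2 = (-10*2)*((1/5)*1 - 1)**2 = -20*(1/5 - 1)**2 = -20*(-4/5)**2 = -20*16/25 = -64/5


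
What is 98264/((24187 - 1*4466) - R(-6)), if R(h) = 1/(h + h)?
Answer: 1179168/236653 ≈ 4.9827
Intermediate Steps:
R(h) = 1/(2*h)
98264/((24187 - 1*4466) - R(-6)) = 98264/((24187 - 1*4466) - 1/(2*(-6))) = 98264/((24187 - 4466) - (-1)/(2*6)) = 98264/(19721 - 1*(-1/12)) = 98264/(19721 + 1/12) = 98264/(236653/12) = 98264*(12/236653) = 1179168/236653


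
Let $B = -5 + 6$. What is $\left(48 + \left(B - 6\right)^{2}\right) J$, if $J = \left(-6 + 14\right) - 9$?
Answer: $-73$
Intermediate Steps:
$B = 1$
$J = -1$ ($J = 8 - 9 = -1$)
$\left(48 + \left(B - 6\right)^{2}\right) J = \left(48 + \left(1 - 6\right)^{2}\right) \left(-1\right) = \left(48 + \left(-5\right)^{2}\right) \left(-1\right) = \left(48 + 25\right) \left(-1\right) = 73 \left(-1\right) = -73$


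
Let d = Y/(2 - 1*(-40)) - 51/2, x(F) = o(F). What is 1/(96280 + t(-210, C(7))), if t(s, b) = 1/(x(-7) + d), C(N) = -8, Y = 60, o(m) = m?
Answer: 435/41881786 ≈ 1.0386e-5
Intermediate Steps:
x(F) = F
d = -337/14 (d = 60/(2 - 1*(-40)) - 51/2 = 60/(2 + 40) - 51*½ = 60/42 - 51/2 = 60*(1/42) - 51/2 = 10/7 - 51/2 = -337/14 ≈ -24.071)
t(s, b) = -14/435 (t(s, b) = 1/(-7 - 337/14) = 1/(-435/14) = -14/435)
1/(96280 + t(-210, C(7))) = 1/(96280 - 14/435) = 1/(41881786/435) = 435/41881786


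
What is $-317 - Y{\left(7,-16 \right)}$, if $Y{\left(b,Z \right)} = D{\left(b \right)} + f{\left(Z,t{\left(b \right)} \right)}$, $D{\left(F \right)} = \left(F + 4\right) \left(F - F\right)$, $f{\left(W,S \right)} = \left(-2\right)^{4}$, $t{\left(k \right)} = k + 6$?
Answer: $-333$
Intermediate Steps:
$t{\left(k \right)} = 6 + k$
$f{\left(W,S \right)} = 16$
$D{\left(F \right)} = 0$ ($D{\left(F \right)} = \left(4 + F\right) 0 = 0$)
$Y{\left(b,Z \right)} = 16$ ($Y{\left(b,Z \right)} = 0 + 16 = 16$)
$-317 - Y{\left(7,-16 \right)} = -317 - 16 = -333$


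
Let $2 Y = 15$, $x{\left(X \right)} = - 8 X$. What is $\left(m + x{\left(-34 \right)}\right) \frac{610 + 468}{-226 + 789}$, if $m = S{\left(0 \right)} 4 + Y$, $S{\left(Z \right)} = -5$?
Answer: $\frac{279741}{563} \approx 496.88$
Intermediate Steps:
$x{\left(X \right)} = - 8 X$
$Y = \frac{15}{2}$ ($Y = \frac{1}{2} \cdot 15 = \frac{15}{2} \approx 7.5$)
$m = - \frac{25}{2}$ ($m = \left(-5\right) 4 + \frac{15}{2} = -20 + \frac{15}{2} = - \frac{25}{2} \approx -12.5$)
$\left(m + x{\left(-34 \right)}\right) \frac{610 + 468}{-226 + 789} = \left(- \frac{25}{2} - -272\right) \frac{610 + 468}{-226 + 789} = \left(- \frac{25}{2} + 272\right) \frac{1078}{563} = \frac{519 \cdot 1078 \cdot \frac{1}{563}}{2} = \frac{519}{2} \cdot \frac{1078}{563} = \frac{279741}{563}$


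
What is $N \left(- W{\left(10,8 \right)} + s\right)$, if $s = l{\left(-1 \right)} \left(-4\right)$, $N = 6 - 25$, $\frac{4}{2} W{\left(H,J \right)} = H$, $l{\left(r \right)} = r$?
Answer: $19$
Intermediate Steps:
$W{\left(H,J \right)} = \frac{H}{2}$
$N = -19$ ($N = 6 - 25 = -19$)
$s = 4$ ($s = \left(-1\right) \left(-4\right) = 4$)
$N \left(- W{\left(10,8 \right)} + s\right) = - 19 \left(- \frac{10}{2} + 4\right) = - 19 \left(\left(-1\right) 5 + 4\right) = - 19 \left(-5 + 4\right) = \left(-19\right) \left(-1\right) = 19$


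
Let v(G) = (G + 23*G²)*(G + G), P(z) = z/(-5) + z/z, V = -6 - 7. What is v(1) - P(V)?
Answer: 222/5 ≈ 44.400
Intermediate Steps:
V = -13
P(z) = 1 - z/5 (P(z) = z*(-⅕) + 1 = -z/5 + 1 = 1 - z/5)
v(G) = 2*G*(G + 23*G²) (v(G) = (G + 23*G²)*(2*G) = 2*G*(G + 23*G²))
v(1) - P(V) = 1²*(2 + 46*1) - (1 - ⅕*(-13)) = 1*(2 + 46) - (1 + 13/5) = 1*48 - 1*18/5 = 48 - 18/5 = 222/5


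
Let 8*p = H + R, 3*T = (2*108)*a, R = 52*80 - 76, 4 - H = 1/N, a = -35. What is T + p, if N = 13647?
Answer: -219334585/109176 ≈ -2009.0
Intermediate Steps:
H = 54587/13647 (H = 4 - 1/13647 = 54587/13647 ≈ 3.9999)
R = 4084 (R = 4160 - 76 = 4084)
T = -2520 (T = ((2*108)*(-35))/3 = (216*(-35))/3 = (⅓)*(-7560) = -2520)
p = 55788935/109176 (p = (54587/13647 + 4084)/8 = (⅛)*(55788935/13647) = 55788935/109176 ≈ 511.00)
T + p = -2520 + 55788935/109176 = -219334585/109176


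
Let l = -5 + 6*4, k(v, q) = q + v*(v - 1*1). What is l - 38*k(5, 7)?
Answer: -1007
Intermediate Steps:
k(v, q) = q + v*(-1 + v) (k(v, q) = q + v*(v - 1) = q + v*(-1 + v))
l = 19 (l = -5 + 24 = 19)
l - 38*k(5, 7) = 19 - 38*(7 + 5² - 1*5) = 19 - 38*(7 + 25 - 5) = 19 - 38*27 = 19 - 1026 = -1007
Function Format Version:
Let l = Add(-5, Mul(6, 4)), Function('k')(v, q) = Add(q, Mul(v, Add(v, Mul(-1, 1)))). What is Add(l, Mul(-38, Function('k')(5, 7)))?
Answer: -1007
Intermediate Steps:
Function('k')(v, q) = Add(q, Mul(v, Add(-1, v))) (Function('k')(v, q) = Add(q, Mul(v, Add(v, -1))) = Add(q, Mul(v, Add(-1, v))))
l = 19 (l = Add(-5, 24) = 19)
Add(l, Mul(-38, Function('k')(5, 7))) = Add(19, Mul(-38, Add(7, Pow(5, 2), Mul(-1, 5)))) = Add(19, Mul(-38, Add(7, 25, -5))) = Add(19, Mul(-38, 27)) = Add(19, -1026) = -1007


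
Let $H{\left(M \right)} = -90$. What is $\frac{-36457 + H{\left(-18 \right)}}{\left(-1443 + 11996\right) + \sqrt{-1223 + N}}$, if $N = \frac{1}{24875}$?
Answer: $- \frac{9593802213625}{2770254920999} + \frac{1096410 i \sqrt{840833705}}{2770254920999} \approx -3.4631 + 0.011476 i$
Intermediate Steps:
$N = \frac{1}{24875} \approx 4.0201 \cdot 10^{-5}$
$\frac{-36457 + H{\left(-18 \right)}}{\left(-1443 + 11996\right) + \sqrt{-1223 + N}} = \frac{-36457 - 90}{\left(-1443 + 11996\right) + \sqrt{-1223 + \frac{1}{24875}}} = - \frac{36547}{10553 + \sqrt{- \frac{30422124}{24875}}} = - \frac{36547}{10553 + \frac{6 i \sqrt{840833705}}{4975}}$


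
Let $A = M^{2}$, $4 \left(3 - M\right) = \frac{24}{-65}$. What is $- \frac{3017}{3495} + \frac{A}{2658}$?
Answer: $- \frac{2249323957}{2616601650} \approx -0.85964$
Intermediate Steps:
$M = \frac{201}{65}$ ($M = 3 - \frac{24 \frac{1}{-65}}{4} = 3 - \frac{24 \left(- \frac{1}{65}\right)}{4} = 3 - - \frac{6}{65} = 3 + \frac{6}{65} = \frac{201}{65} \approx 3.0923$)
$A = \frac{40401}{4225}$ ($A = \left(\frac{201}{65}\right)^{2} = \frac{40401}{4225} \approx 9.5624$)
$- \frac{3017}{3495} + \frac{A}{2658} = - \frac{3017}{3495} + \frac{40401}{4225 \cdot 2658} = \left(-3017\right) \frac{1}{3495} + \frac{40401}{4225} \cdot \frac{1}{2658} = - \frac{3017}{3495} + \frac{13467}{3743350} = - \frac{2249323957}{2616601650}$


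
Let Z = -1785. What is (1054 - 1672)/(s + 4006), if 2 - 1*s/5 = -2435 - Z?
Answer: -103/1211 ≈ -0.085054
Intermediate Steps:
s = 3260 (s = 10 - 5*(-2435 - 1*(-1785)) = 10 - 5*(-2435 + 1785) = 10 - 5*(-650) = 10 + 3250 = 3260)
(1054 - 1672)/(s + 4006) = (1054 - 1672)/(3260 + 4006) = -618/7266 = -618*1/7266 = -103/1211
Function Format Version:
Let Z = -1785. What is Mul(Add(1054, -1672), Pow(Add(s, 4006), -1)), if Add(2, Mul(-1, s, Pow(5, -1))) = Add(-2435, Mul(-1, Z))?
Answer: Rational(-103, 1211) ≈ -0.085054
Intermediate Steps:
s = 3260 (s = Add(10, Mul(-5, Add(-2435, Mul(-1, -1785)))) = Add(10, Mul(-5, Add(-2435, 1785))) = Add(10, Mul(-5, -650)) = Add(10, 3250) = 3260)
Mul(Add(1054, -1672), Pow(Add(s, 4006), -1)) = Mul(Add(1054, -1672), Pow(Add(3260, 4006), -1)) = Mul(-618, Pow(7266, -1)) = Mul(-618, Rational(1, 7266)) = Rational(-103, 1211)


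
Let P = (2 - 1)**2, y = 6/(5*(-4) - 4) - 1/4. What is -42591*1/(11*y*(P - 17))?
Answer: -42591/88 ≈ -483.99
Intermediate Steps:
y = -1/2 (y = 6/(-20 - 4) - 1*1/4 = 6/(-24) - 1/4 = 6*(-1/24) - 1/4 = -1/4 - 1/4 = -1/2 ≈ -0.50000)
P = 1 (P = 1**2 = 1)
-42591*1/(11*y*(P - 17)) = -42591*(-2/(11*(1 - 17))) = -42591/((-11/2*(-16))) = -42591/88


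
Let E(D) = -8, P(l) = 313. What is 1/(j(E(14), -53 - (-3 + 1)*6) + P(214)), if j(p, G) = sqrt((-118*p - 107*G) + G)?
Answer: 313/92679 - 23*sqrt(10)/92679 ≈ 0.0025925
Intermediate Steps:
j(p, G) = sqrt(-118*p - 106*G)
1/(j(E(14), -53 - (-3 + 1)*6) + P(214)) = 1/(sqrt(-118*(-8) - 106*(-53 - (-3 + 1)*6)) + 313) = 1/(sqrt(944 - 106*(-53 - (-2)*6)) + 313) = 1/(sqrt(944 - 106*(-53 - 1*(-12))) + 313) = 1/(sqrt(944 - 106*(-53 + 12)) + 313) = 1/(sqrt(944 - 106*(-41)) + 313) = 1/(sqrt(944 + 4346) + 313) = 1/(sqrt(5290) + 313) = 1/(23*sqrt(10) + 313) = 1/(313 + 23*sqrt(10))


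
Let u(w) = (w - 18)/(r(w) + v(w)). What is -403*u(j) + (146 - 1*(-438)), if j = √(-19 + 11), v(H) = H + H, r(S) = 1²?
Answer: 2*(-3919*I + 765*√2)/(-I + 4*√2) ≈ 608.42 - 1278.0*I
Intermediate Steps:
r(S) = 1
v(H) = 2*H
j = 2*I*√2 (j = √(-8) = 2*I*√2 ≈ 2.8284*I)
u(w) = (-18 + w)/(1 + 2*w) (u(w) = (w - 18)/(1 + 2*w) = (-18 + w)/(1 + 2*w))
-403*u(j) + (146 - 1*(-438)) = -403*(-18 + 2*I*√2)/(1 + 2*(2*I*√2)) + (146 - 1*(-438)) = -403*(-18 + 2*I*√2)/(1 + 4*I*√2) + (146 + 438) = -403*(-18 + 2*I*√2)/(1 + 4*I*√2) + 584 = 584 - 403*(-18 + 2*I*√2)/(1 + 4*I*√2)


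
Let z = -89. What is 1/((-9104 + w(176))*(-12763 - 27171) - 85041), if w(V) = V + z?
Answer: 1/359999837 ≈ 2.7778e-9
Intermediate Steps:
w(V) = -89 + V (w(V) = V - 89 = -89 + V)
1/((-9104 + w(176))*(-12763 - 27171) - 85041) = 1/((-9104 + (-89 + 176))*(-12763 - 27171) - 85041) = 1/((-9104 + 87)*(-39934) - 85041) = 1/(-9017*(-39934) - 85041) = 1/(360084878 - 85041) = 1/359999837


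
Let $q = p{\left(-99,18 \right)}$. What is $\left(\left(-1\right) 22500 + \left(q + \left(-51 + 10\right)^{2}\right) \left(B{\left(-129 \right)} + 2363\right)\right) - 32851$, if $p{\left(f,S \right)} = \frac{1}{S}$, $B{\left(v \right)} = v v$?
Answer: $\frac{287022859}{9} \approx 3.1891 \cdot 10^{7}$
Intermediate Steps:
$B{\left(v \right)} = v^{2}$
$q = \frac{1}{18} \approx 0.055556$
$\left(\left(-1\right) 22500 + \left(q + \left(-51 + 10\right)^{2}\right) \left(B{\left(-129 \right)} + 2363\right)\right) - 32851 = \left(\left(-1\right) 22500 + \left(\frac{1}{18} + \left(-51 + 10\right)^{2}\right) \left(\left(-129\right)^{2} + 2363\right)\right) - 32851 = \left(-22500 + \left(\frac{1}{18} + \left(-41\right)^{2}\right) \left(16641 + 2363\right)\right) - 32851 = \left(-22500 + \left(\frac{1}{18} + 1681\right) 19004\right) - 32851 = \left(-22500 + \frac{30259}{18} \cdot 19004\right) - 32851 = \left(-22500 + \frac{287521018}{9}\right) - 32851 = \frac{287318518}{9} - 32851 = \frac{287022859}{9}$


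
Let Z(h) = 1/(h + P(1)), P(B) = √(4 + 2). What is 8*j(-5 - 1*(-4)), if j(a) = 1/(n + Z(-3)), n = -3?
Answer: -48/23 + 4*√6/23 ≈ -1.6610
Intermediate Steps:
P(B) = √6
Z(h) = 1/(h + √6)
j(a) = 1/(-3 + 1/(-3 + √6))
8*j(-5 - 1*(-4)) = 8*(-6/23 + √6/46) = -48/23 + 4*√6/23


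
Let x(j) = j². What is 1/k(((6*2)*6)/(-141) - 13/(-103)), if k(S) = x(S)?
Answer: 23435281/3463321 ≈ 6.7667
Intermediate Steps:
k(S) = S²
1/k(((6*2)*6)/(-141) - 13/(-103)) = 1/((((6*2)*6)/(-141) - 13/(-103))²) = 1/(((12*6)*(-1/141) - 13*(-1/103))²) = 1/((72*(-1/141) + 13/103)²) = 1/((-24/47 + 13/103)²) = 1/((-1861/4841)²) = 1/(3463321/23435281) = 23435281/3463321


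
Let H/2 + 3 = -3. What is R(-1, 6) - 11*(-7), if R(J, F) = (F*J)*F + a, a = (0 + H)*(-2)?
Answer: 65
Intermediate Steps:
H = -12 (H = -6 + 2*(-3) = -6 - 6 = -12)
a = 24 (a = (0 - 12)*(-2) = -12*(-2) = 24)
R(J, F) = 24 + J*F**2 (R(J, F) = (F*J)*F + 24 = J*F**2 + 24 = 24 + J*F**2)
R(-1, 6) - 11*(-7) = (24 - 1*6**2) - 11*(-7) = (24 - 1*36) + 77 = (24 - 36) + 77 = -12 + 77 = 65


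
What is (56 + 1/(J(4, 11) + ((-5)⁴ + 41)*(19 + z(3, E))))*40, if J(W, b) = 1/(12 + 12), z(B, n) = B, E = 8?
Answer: 787694720/351649 ≈ 2240.0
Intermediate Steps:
J(W, b) = 1/24
(56 + 1/(J(4, 11) + ((-5)⁴ + 41)*(19 + z(3, E))))*40 = (56 + 1/(1/24 + ((-5)⁴ + 41)*(19 + 3)))*40 = (56 + 1/(1/24 + (625 + 41)*22))*40 = (56 + 1/(1/24 + 666*22))*40 = (56 + 1/(1/24 + 14652))*40 = (56 + 1/(351649/24))*40 = (56 + 24/351649)*40 = (19692368/351649)*40 = 787694720/351649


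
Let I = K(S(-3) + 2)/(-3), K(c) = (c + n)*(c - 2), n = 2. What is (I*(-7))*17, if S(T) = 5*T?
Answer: 6545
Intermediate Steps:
K(c) = (-2 + c)*(2 + c) (K(c) = (c + 2)*(c - 2) = (2 + c)*(-2 + c) = (-2 + c)*(2 + c))
I = -55 (I = (-4 + (5*(-3) + 2)²)/(-3) = (-4 + (-15 + 2)²)*(-⅓) = (-4 + (-13)²)*(-⅓) = (-4 + 169)*(-⅓) = 165*(-⅓) = -55)
(I*(-7))*17 = -55*(-7)*17 = 385*17 = 6545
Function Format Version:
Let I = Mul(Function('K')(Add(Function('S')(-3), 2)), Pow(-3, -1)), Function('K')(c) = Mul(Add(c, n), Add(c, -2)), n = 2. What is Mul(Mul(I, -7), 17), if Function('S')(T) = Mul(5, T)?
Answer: 6545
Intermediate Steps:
Function('K')(c) = Mul(Add(-2, c), Add(2, c)) (Function('K')(c) = Mul(Add(c, 2), Add(c, -2)) = Mul(Add(2, c), Add(-2, c)) = Mul(Add(-2, c), Add(2, c)))
I = -55 (I = Mul(Add(-4, Pow(Add(Mul(5, -3), 2), 2)), Pow(-3, -1)) = Mul(Add(-4, Pow(Add(-15, 2), 2)), Rational(-1, 3)) = Mul(Add(-4, Pow(-13, 2)), Rational(-1, 3)) = Mul(Add(-4, 169), Rational(-1, 3)) = Mul(165, Rational(-1, 3)) = -55)
Mul(Mul(I, -7), 17) = Mul(Mul(-55, -7), 17) = Mul(385, 17) = 6545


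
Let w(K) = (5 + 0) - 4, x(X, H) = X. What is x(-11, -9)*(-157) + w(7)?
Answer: 1728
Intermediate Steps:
w(K) = 1 (w(K) = 5 - 4 = 1)
x(-11, -9)*(-157) + w(7) = -11*(-157) + 1 = 1727 + 1 = 1728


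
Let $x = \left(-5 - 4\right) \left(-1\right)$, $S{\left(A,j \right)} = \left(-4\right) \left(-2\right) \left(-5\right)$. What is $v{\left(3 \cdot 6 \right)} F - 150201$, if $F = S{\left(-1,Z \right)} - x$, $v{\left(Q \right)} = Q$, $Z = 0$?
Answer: $-151083$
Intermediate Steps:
$S{\left(A,j \right)} = -40$ ($S{\left(A,j \right)} = 8 \left(-5\right) = -40$)
$x = 9$ ($x = \left(-9\right) \left(-1\right) = 9$)
$F = -49$ ($F = -40 - 9 = -49$)
$v{\left(3 \cdot 6 \right)} F - 150201 = 3 \cdot 6 \left(-49\right) - 150201 = 18 \left(-49\right) - 150201 = -882 - 150201 = -151083$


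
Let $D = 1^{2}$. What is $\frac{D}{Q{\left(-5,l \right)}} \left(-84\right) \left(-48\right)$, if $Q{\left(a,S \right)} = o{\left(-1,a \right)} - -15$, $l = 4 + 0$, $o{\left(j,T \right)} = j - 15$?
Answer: $-4032$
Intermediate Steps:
$o{\left(j,T \right)} = -15 + j$ ($o{\left(j,T \right)} = j - 15 = -15 + j$)
$D = 1$
$l = 4$
$Q{\left(a,S \right)} = -1$ ($Q{\left(a,S \right)} = \left(-15 - 1\right) - -15 = -16 + 15 = -1$)
$\frac{D}{Q{\left(-5,l \right)}} \left(-84\right) \left(-48\right) = 1 \frac{1}{-1} \left(-84\right) \left(-48\right) = 1 \left(-1\right) \left(-84\right) \left(-48\right) = \left(-1\right) \left(-84\right) \left(-48\right) = 84 \left(-48\right) = -4032$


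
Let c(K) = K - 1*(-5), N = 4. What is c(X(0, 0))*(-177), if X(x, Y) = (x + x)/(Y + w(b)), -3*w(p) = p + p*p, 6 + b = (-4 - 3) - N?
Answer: -885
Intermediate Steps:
b = -17 (b = -6 + ((-4 - 3) - 1*4) = -6 + (-7 - 4) = -6 - 11 = -17)
w(p) = -p/3 - p²/3 (w(p) = -(p + p*p)/3 = -(p + p²)/3 = -p/3 - p²/3)
X(x, Y) = 2*x/(-272/3 + Y) (X(x, Y) = (x + x)/(Y - ⅓*(-17)*(1 - 17)) = (2*x)/(Y - ⅓*(-17)*(-16)) = (2*x)/(Y - 272/3) = (2*x)/(-272/3 + Y) = 2*x/(-272/3 + Y))
c(K) = 5 + K (c(K) = K + 5 = 5 + K)
c(X(0, 0))*(-177) = (5 + 6*0/(-272 + 3*0))*(-177) = (5 + 6*0/(-272 + 0))*(-177) = (5 + 6*0/(-272))*(-177) = (5 + 6*0*(-1/272))*(-177) = (5 + 0)*(-177) = 5*(-177) = -885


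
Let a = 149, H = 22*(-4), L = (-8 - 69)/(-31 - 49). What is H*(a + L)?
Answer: -131967/10 ≈ -13197.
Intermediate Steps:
L = 77/80 (L = -77/(-80) = -77*(-1/80) = 77/80 ≈ 0.96250)
H = -88
H*(a + L) = -88*(149 + 77/80) = -88*11997/80 = -131967/10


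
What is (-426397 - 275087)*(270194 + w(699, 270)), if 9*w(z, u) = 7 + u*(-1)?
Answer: -568548806924/3 ≈ -1.8952e+11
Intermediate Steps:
w(z, u) = 7/9 - u/9 (w(z, u) = (7 + u*(-1))/9 = (7 - u)/9 = 7/9 - u/9)
(-426397 - 275087)*(270194 + w(699, 270)) = (-426397 - 275087)*(270194 + (7/9 - ⅑*270)) = -701484*(270194 + (7/9 - 30)) = -701484*(270194 - 263/9) = -701484*2431483/9 = -568548806924/3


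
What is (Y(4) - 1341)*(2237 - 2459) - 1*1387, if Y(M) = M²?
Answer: 292763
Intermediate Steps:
(Y(4) - 1341)*(2237 - 2459) - 1*1387 = (4² - 1341)*(2237 - 2459) - 1*1387 = (16 - 1341)*(-222) - 1387 = -1325*(-222) - 1387 = 294150 - 1387 = 292763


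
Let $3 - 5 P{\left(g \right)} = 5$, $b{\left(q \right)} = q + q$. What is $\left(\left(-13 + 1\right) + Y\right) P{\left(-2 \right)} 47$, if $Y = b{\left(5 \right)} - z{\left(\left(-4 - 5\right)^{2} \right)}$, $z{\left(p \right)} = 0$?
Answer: $\frac{188}{5} \approx 37.6$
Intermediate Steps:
$b{\left(q \right)} = 2 q$
$P{\left(g \right)} = - \frac{2}{5}$ ($P{\left(g \right)} = \frac{3}{5} - 1 = - \frac{2}{5}$)
$Y = 10$ ($Y = 2 \cdot 5 - 0 = 10 + 0 = 10$)
$\left(\left(-13 + 1\right) + Y\right) P{\left(-2 \right)} 47 = \left(\left(-13 + 1\right) + 10\right) \left(- \frac{2}{5}\right) 47 = \left(-12 + 10\right) \left(- \frac{2}{5}\right) 47 = \left(-2\right) \left(- \frac{2}{5}\right) 47 = \frac{4}{5} \cdot 47 = \frac{188}{5}$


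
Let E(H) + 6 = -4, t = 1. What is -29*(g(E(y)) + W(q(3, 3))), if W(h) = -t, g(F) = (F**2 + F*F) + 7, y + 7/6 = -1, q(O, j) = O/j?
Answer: -5974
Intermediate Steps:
y = -13/6 (y = -7/6 - 1 = -13/6 ≈ -2.1667)
E(H) = -10 (E(H) = -6 - 4 = -10)
g(F) = 7 + 2*F**2 (g(F) = (F**2 + F**2) + 7 = 2*F**2 + 7 = 7 + 2*F**2)
W(h) = -1 (W(h) = -1*1 = -1)
-29*(g(E(y)) + W(q(3, 3))) = -29*((7 + 2*(-10)**2) - 1) = -29*((7 + 2*100) - 1) = -29*((7 + 200) - 1) = -29*(207 - 1) = -29*206 = -5974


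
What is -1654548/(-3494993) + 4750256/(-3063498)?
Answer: -5766703489652/5353452032757 ≈ -1.0772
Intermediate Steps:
-1654548/(-3494993) + 4750256/(-3063498) = -1654548*(-1/3494993) + 4750256*(-1/3063498) = 1654548/3494993 - 2375128/1531749 = -5766703489652/5353452032757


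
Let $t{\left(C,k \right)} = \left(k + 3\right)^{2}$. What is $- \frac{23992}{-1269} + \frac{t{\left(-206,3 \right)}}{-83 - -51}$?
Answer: $\frac{180515}{10152} \approx 17.781$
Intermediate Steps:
$t{\left(C,k \right)} = \left(3 + k\right)^{2}$
$- \frac{23992}{-1269} + \frac{t{\left(-206,3 \right)}}{-83 - -51} = - \frac{23992}{-1269} + \frac{\left(3 + 3\right)^{2}}{-83 - -51} = \left(-23992\right) \left(- \frac{1}{1269}\right) + \frac{6^{2}}{-83 + 51} = \frac{23992}{1269} + \frac{36}{-32} = \frac{23992}{1269} + 36 \left(- \frac{1}{32}\right) = \frac{23992}{1269} - \frac{9}{8} = \frac{180515}{10152}$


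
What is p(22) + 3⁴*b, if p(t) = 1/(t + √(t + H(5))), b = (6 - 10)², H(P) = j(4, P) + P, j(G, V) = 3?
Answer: 294203/227 - √30/454 ≈ 1296.0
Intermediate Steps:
H(P) = 3 + P
b = 16 (b = (-4)² = 16)
p(t) = 1/(t + √(8 + t)) (p(t) = 1/(t + √(t + (3 + 5))) = 1/(t + √(t + 8)) = 1/(t + √(8 + t)))
p(22) + 3⁴*b = 1/(22 + √(8 + 22)) + 3⁴*16 = 1/(22 + √30) + 81*16 = 1/(22 + √30) + 1296 = 1296 + 1/(22 + √30)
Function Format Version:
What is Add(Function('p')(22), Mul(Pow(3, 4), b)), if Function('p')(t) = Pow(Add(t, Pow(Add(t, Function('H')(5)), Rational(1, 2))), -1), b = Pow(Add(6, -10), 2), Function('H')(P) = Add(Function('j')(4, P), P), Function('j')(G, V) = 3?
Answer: Add(Rational(294203, 227), Mul(Rational(-1, 454), Pow(30, Rational(1, 2)))) ≈ 1296.0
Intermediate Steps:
Function('H')(P) = Add(3, P)
b = 16 (b = Pow(-4, 2) = 16)
Function('p')(t) = Pow(Add(t, Pow(Add(8, t), Rational(1, 2))), -1) (Function('p')(t) = Pow(Add(t, Pow(Add(t, Add(3, 5)), Rational(1, 2))), -1) = Pow(Add(t, Pow(Add(t, 8), Rational(1, 2))), -1) = Pow(Add(t, Pow(Add(8, t), Rational(1, 2))), -1))
Add(Function('p')(22), Mul(Pow(3, 4), b)) = Add(Pow(Add(22, Pow(Add(8, 22), Rational(1, 2))), -1), Mul(Pow(3, 4), 16)) = Add(Pow(Add(22, Pow(30, Rational(1, 2))), -1), Mul(81, 16)) = Add(Pow(Add(22, Pow(30, Rational(1, 2))), -1), 1296) = Add(1296, Pow(Add(22, Pow(30, Rational(1, 2))), -1))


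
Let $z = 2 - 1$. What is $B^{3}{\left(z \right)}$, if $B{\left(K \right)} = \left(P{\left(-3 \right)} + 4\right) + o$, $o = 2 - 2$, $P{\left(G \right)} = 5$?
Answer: $729$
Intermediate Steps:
$z = 1$ ($z = 2 - 1 = 1$)
$o = 0$
$B{\left(K \right)} = 9$ ($B{\left(K \right)} = \left(5 + 4\right) + 0 = 9 + 0 = 9$)
$B^{3}{\left(z \right)} = 9^{3} = 729$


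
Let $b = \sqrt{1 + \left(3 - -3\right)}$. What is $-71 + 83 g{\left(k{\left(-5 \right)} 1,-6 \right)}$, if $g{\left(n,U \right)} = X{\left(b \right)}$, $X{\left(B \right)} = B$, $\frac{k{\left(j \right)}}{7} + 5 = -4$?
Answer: $-71 + 83 \sqrt{7} \approx 148.6$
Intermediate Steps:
$k{\left(j \right)} = -63$ ($k{\left(j \right)} = -35 + 7 \left(-4\right) = -35 - 28 = -63$)
$b = \sqrt{7}$ ($b = \sqrt{1 + \left(3 + 3\right)} = \sqrt{1 + 6} = \sqrt{7} \approx 2.6458$)
$g{\left(n,U \right)} = \sqrt{7}$
$-71 + 83 g{\left(k{\left(-5 \right)} 1,-6 \right)} = -71 + 83 \sqrt{7}$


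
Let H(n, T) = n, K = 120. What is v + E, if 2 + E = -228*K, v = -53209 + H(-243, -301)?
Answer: -80814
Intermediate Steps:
v = -53452 (v = -53209 - 243 = -53452)
E = -27362 (E = -2 - 228*120 = -2 - 27360 = -27362)
v + E = -53452 - 27362 = -80814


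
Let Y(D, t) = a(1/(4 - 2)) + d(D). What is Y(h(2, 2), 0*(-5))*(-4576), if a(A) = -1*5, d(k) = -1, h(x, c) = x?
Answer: 27456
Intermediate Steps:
a(A) = -5
Y(D, t) = -6 (Y(D, t) = -5 - 1 = -6)
Y(h(2, 2), 0*(-5))*(-4576) = -6*(-4576) = 27456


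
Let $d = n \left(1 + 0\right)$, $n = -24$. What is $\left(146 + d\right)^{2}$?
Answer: $14884$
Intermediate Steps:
$d = -24$ ($d = - 24 \left(1 + 0\right) = \left(-24\right) 1 = -24$)
$\left(146 + d\right)^{2} = \left(146 - 24\right)^{2} = 122^{2} = 14884$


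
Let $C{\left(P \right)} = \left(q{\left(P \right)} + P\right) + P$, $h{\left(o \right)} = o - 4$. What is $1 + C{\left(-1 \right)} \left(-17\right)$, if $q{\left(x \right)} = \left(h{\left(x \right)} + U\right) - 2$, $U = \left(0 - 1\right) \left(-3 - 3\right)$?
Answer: $52$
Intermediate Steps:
$U = 6$ ($U = \left(-1\right) \left(-6\right) = 6$)
$h{\left(o \right)} = -4 + o$
$q{\left(x \right)} = x$ ($q{\left(x \right)} = \left(\left(-4 + x\right) + 6\right) - 2 = \left(2 + x\right) - 2 = x$)
$C{\left(P \right)} = 3 P$ ($C{\left(P \right)} = \left(P + P\right) + P = 2 P + P = 3 P$)
$1 + C{\left(-1 \right)} \left(-17\right) = 1 + 3 \left(-1\right) \left(-17\right) = 1 - -51 = 1 + 51 = 52$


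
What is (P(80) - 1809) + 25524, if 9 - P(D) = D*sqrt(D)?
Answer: 23724 - 320*sqrt(5) ≈ 23008.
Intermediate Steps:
P(D) = 9 - D**(3/2) (P(D) = 9 - D*sqrt(D) = 9 - D**(3/2))
(P(80) - 1809) + 25524 = ((9 - 80**(3/2)) - 1809) + 25524 = ((9 - 320*sqrt(5)) - 1809) + 25524 = (-1800 - 320*sqrt(5)) + 25524 = 23724 - 320*sqrt(5)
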